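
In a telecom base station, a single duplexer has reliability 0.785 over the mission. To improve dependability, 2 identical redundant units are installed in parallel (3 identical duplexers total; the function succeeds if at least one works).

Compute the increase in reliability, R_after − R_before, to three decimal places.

0.205

R_before = 0.785
R_after = 1 − (1 − 0.785)^3 = 0.990
ΔR = 0.990 − 0.785 = 0.205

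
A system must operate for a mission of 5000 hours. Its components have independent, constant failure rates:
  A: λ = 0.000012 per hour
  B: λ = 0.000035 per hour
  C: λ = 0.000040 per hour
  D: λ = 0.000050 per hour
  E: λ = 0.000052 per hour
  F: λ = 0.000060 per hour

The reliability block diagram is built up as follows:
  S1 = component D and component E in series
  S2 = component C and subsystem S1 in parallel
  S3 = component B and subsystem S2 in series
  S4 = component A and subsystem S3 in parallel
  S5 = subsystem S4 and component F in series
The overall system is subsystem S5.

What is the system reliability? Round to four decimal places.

0.7313

R(A) = exp(−0.000012 × 5000) = 0.941765
R(B) = exp(−0.000035 × 5000) = 0.839457
R(C) = exp(−0.000040 × 5000) = 0.818731
R(D) = exp(−0.000050 × 5000) = 0.778801
R(E) = exp(−0.000052 × 5000) = 0.771052
R(F) = exp(−0.000060 × 5000) = 0.740818
Series (D and E): 0.778801 × 0.771052 = 0.600496
Parallel (C and [0.600496]): 1 − (1 − 0.818731)(1 − 0.600496) = 0.927582
Series (B and [0.927582]): 0.839457 × 0.927582 = 0.778665
Parallel (A and [0.778665]): 1 − (1 − 0.941765)(1 − 0.778665) = 0.987111
Series ([0.987111] and F): 0.987111 × 0.740818 = 0.7313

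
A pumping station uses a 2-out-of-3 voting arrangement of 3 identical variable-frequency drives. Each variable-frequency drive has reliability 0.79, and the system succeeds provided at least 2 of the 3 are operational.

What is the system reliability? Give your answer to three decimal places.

0.886

R = Σ_{i=2}^{3} C(3,i) p^i (1−p)^{3−i} with p = 0.79
C(3,2)·0.79^2·0.21^1 = 0.39318
C(3,3)·0.79^3·0.21^0 = 0.49304
Sum = 0.886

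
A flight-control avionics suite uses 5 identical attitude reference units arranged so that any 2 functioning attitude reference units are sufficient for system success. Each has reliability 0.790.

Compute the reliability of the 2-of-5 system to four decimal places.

0.9919

R = Σ_{i=2}^{5} C(5,i) p^i (1−p)^{5−i} with p = 0.790
C(5,2)·0.790^2·0.210^3 = 0.057798
C(5,3)·0.790^3·0.210^2 = 0.217430
C(5,4)·0.790^4·0.210^1 = 0.408976
C(5,5)·0.790^5·0.210^0 = 0.307706
Sum = 0.9919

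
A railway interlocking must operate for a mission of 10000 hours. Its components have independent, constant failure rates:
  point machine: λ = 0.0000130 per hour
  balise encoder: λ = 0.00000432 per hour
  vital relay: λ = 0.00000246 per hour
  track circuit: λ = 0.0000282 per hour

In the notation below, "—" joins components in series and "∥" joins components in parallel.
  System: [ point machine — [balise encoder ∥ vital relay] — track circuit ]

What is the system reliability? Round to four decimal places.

R(point machine) = exp(−0.0000130 × 10000) = 0.878095
R(balise encoder) = exp(−0.00000432 × 10000) = 0.957720
R(vital relay) = exp(−0.00000246 × 10000) = 0.975700
R(track circuit) = exp(−0.0000282 × 10000) = 0.754274
Parallel (balise encoder and vital relay): 1 − (1 − 0.957720)(1 − 0.975700) = 0.998973
Series (point machine, [0.998973], and track circuit): 0.878095 × 0.998973 × 0.754274 = 0.6616

0.6616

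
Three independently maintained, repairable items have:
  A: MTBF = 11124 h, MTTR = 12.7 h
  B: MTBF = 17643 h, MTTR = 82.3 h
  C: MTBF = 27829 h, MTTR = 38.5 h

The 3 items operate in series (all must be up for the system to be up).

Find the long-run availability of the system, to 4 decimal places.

A(A) = MTBF/(MTBF+MTTR) = 11124/(11124+12.7) = 0.998860
A(B) = MTBF/(MTBF+MTTR) = 17643/(17643+82.3) = 0.995357
A(C) = MTBF/(MTBF+MTTR) = 27829/(27829+38.5) = 0.998618
Series availability: 0.998860 × 0.995357 × 0.998618 = 0.9928

0.9928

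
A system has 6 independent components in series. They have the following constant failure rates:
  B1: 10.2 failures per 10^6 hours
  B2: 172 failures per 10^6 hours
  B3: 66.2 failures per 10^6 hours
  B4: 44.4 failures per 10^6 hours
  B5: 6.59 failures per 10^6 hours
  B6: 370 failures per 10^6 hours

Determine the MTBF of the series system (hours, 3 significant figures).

1490

Series of exponential components: λ_sys = Σ λ_i
λ_sys = 0.0000102 + 0.000172 + 0.0000662 + 0.0000444 + 0.00000659 + 0.000370 = 6.6939e-04 /h
MTBF = 1 / λ_sys = 1490 h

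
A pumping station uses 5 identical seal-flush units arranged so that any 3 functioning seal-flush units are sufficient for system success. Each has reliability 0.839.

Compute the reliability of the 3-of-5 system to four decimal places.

0.9677

R = Σ_{i=3}^{5} C(5,i) p^i (1−p)^{5−i} with p = 0.839
C(5,3)·0.839^3·0.161^2 = 0.153087
C(5,4)·0.839^4·0.161^1 = 0.398881
C(5,5)·0.839^5·0.161^0 = 0.415729
Sum = 0.9677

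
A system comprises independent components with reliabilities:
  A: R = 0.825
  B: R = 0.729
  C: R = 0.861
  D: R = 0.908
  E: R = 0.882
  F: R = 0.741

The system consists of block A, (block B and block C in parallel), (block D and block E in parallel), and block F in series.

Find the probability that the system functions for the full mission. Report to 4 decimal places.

Parallel (B and C): 1 − (1 − 0.729000)(1 − 0.861000) = 0.962331
Parallel (D and E): 1 − (1 − 0.908000)(1 − 0.882000) = 0.989144
Series (A, [0.962331], [0.989144], and F): 0.825000 × 0.962331 × 0.989144 × 0.741000 = 0.5819

0.5819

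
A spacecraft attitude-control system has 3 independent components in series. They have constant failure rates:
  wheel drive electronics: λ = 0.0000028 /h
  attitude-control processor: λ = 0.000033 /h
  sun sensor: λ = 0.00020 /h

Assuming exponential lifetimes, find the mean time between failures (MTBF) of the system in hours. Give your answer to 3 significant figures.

Series of exponential components: λ_sys = Σ λ_i
λ_sys = 0.0000028 + 0.000033 + 0.00020 = 2.3580e-04 /h
MTBF = 1 / λ_sys = 4240 h

4240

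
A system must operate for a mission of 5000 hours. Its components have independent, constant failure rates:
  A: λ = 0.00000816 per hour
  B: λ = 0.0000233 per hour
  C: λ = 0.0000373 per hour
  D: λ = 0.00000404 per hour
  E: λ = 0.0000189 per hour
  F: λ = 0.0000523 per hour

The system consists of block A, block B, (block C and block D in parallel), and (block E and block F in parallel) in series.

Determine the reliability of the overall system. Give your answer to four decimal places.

0.8339

R(A) = exp(−0.00000816 × 5000) = 0.960021
R(B) = exp(−0.0000233 × 5000) = 0.890030
R(C) = exp(−0.0000373 × 5000) = 0.829859
R(D) = exp(−0.00000404 × 5000) = 0.980003
R(E) = exp(−0.0000189 × 5000) = 0.909828
R(F) = exp(−0.0000523 × 5000) = 0.769896
Parallel (C and D): 1 − (1 − 0.829859)(1 − 0.980003) = 0.996598
Parallel (E and F): 1 − (1 − 0.909828)(1 − 0.769896) = 0.979251
Series (A, B, [0.996598], and [0.979251]): 0.960021 × 0.890030 × 0.996598 × 0.979251 = 0.8339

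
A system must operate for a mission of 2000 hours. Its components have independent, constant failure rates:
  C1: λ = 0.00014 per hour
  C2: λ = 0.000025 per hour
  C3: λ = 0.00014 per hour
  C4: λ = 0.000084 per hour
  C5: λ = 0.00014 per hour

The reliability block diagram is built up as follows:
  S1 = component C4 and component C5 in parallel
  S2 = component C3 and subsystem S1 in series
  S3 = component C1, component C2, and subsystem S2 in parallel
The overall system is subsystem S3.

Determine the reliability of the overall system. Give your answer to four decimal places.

0.9968

R(C1) = exp(−0.00014 × 2000) = 0.755784
R(C2) = exp(−0.000025 × 2000) = 0.951229
R(C3) = exp(−0.00014 × 2000) = 0.755784
R(C4) = exp(−0.000084 × 2000) = 0.845354
R(C5) = exp(−0.00014 × 2000) = 0.755784
Parallel (C4 and C5): 1 − (1 − 0.845354)(1 − 0.755784) = 0.962233
Series (C3 and [0.962233]): 0.755784 × 0.962233 = 0.727240
Parallel (C1, C2, and [0.727240]): 1 − (1 − 0.755784)(1 − 0.951229)(1 − 0.727240) = 0.9968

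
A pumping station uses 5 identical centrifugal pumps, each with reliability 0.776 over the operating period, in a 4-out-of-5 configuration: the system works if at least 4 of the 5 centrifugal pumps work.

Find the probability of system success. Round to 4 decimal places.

0.6875

R = Σ_{i=4}^{5} C(5,i) p^i (1−p)^{5−i} with p = 0.776
C(5,4)·0.776^4·0.224^1 = 0.406130
C(5,5)·0.776^5·0.224^0 = 0.281390
Sum = 0.6875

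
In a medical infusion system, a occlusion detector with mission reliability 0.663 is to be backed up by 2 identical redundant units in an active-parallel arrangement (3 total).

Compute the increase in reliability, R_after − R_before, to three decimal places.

R_before = 0.663
R_after = 1 − (1 − 0.663)^3 = 0.962
ΔR = 0.962 − 0.663 = 0.299

0.299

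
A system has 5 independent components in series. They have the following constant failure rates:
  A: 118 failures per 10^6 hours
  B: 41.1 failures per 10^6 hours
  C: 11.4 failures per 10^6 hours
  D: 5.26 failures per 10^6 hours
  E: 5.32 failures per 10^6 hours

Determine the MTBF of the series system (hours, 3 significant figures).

5520

Series of exponential components: λ_sys = Σ λ_i
λ_sys = 0.000118 + 0.0000411 + 0.0000114 + 0.00000526 + 0.00000532 = 1.8108e-04 /h
MTBF = 1 / λ_sys = 5520 h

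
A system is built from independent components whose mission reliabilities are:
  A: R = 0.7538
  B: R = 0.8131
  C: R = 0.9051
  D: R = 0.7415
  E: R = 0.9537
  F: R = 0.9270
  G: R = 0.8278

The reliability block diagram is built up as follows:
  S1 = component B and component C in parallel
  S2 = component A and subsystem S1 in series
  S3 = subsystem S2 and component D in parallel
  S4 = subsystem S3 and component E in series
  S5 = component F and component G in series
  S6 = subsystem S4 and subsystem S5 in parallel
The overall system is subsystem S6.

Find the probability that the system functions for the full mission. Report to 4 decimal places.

0.9743

Parallel (B and C): 1 − (1 − 0.813100)(1 − 0.905100) = 0.982263
Series (A and [0.982263]): 0.753800 × 0.982263 = 0.740430
Parallel ([0.740430] and D): 1 − (1 − 0.740430)(1 − 0.741500) = 0.932901
Series ([0.932901] and E): 0.932901 × 0.953700 = 0.889708
Series (F and G): 0.927000 × 0.827800 = 0.767371
Parallel ([0.889708] and [0.767371]): 1 − (1 − 0.889708)(1 − 0.767371) = 0.9743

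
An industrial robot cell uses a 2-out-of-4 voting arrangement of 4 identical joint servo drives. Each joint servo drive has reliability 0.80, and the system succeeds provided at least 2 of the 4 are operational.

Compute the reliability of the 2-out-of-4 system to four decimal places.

R = Σ_{i=2}^{4} C(4,i) p^i (1−p)^{4−i} with p = 0.80
C(4,2)·0.80^2·0.20^2 = 0.153600
C(4,3)·0.80^3·0.20^1 = 0.409600
C(4,4)·0.80^4·0.20^0 = 0.409600
Sum = 0.9728

0.9728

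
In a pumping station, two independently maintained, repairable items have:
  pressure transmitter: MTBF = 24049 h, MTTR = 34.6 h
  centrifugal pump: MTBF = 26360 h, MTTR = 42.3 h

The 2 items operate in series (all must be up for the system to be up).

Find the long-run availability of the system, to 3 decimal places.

A(pressure transmitter) = MTBF/(MTBF+MTTR) = 24049/(24049+34.6) = 0.998563
A(centrifugal pump) = MTBF/(MTBF+MTTR) = 26360/(26360+42.3) = 0.998398
Series availability: 0.998563 × 0.998398 = 0.997

0.997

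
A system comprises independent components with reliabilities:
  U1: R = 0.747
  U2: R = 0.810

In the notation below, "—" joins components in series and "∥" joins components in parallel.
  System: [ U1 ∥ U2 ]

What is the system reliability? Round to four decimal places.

0.9519

Parallel (U1 and U2): 1 − (1 − 0.747000)(1 − 0.810000) = 0.9519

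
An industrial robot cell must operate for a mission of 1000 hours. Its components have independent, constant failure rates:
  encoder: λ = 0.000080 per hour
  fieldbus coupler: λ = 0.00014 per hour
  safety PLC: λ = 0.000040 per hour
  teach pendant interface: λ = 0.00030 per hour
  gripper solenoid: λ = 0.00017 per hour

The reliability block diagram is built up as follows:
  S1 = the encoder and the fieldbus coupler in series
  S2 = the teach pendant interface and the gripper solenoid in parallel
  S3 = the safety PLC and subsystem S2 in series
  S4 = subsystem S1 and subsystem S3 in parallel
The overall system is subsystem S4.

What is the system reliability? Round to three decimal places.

0.985

R(encoder) = exp(−0.000080 × 1000) = 0.92312
R(fieldbus coupler) = exp(−0.00014 × 1000) = 0.86936
R(safety PLC) = exp(−0.000040 × 1000) = 0.96079
R(teach pendant interface) = exp(−0.00030 × 1000) = 0.74082
R(gripper solenoid) = exp(−0.00017 × 1000) = 0.84366
Series (encoder and fieldbus coupler): 0.92312 × 0.86936 = 0.80252
Parallel (teach pendant interface and gripper solenoid): 1 − (1 − 0.74082)(1 − 0.84366) = 0.95948
Series (safety PLC and [0.95948]): 0.96079 × 0.95948 = 0.92186
Parallel ([0.80252] and [0.92186]): 1 − (1 − 0.80252)(1 − 0.92186) = 0.985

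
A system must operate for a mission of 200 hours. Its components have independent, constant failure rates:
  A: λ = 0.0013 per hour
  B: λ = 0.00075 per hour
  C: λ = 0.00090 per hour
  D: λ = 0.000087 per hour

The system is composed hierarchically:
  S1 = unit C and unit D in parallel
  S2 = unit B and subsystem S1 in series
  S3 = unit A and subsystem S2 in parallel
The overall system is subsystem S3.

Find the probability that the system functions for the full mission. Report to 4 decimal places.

R(A) = exp(−0.0013 × 200) = 0.771052
R(B) = exp(−0.00075 × 200) = 0.860708
R(C) = exp(−0.00090 × 200) = 0.835270
R(D) = exp(−0.000087 × 200) = 0.982751
Parallel (C and D): 1 − (1 − 0.835270)(1 − 0.982751) = 0.997159
Series (B and [0.997159]): 0.860708 × 0.997159 = 0.858263
Parallel (A and [0.858263]): 1 − (1 − 0.771052)(1 − 0.858263) = 0.9675

0.9675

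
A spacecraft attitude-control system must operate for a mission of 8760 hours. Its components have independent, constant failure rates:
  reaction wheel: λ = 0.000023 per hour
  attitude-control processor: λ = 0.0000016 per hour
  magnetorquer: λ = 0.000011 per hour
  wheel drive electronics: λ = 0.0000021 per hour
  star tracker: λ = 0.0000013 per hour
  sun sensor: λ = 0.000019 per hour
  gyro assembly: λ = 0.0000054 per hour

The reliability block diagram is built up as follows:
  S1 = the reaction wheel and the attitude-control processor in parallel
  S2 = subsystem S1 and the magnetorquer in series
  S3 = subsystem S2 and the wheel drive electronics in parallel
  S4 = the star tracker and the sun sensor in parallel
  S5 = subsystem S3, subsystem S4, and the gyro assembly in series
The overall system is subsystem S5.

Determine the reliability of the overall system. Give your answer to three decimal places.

0.951

R(reaction wheel) = exp(−0.000023 × 8760) = 0.81752
R(attitude-control processor) = exp(−0.0000016 × 8760) = 0.98608
R(magnetorquer) = exp(−0.000011 × 8760) = 0.90814
R(wheel drive electronics) = exp(−0.0000021 × 8760) = 0.98177
R(star tracker) = exp(−0.0000013 × 8760) = 0.98868
R(sun sensor) = exp(−0.000019 × 8760) = 0.84667
R(gyro assembly) = exp(−0.0000054 × 8760) = 0.95380
Parallel (reaction wheel and attitude-control processor): 1 − (1 − 0.81752)(1 − 0.98608) = 0.99746
Series ([0.99746] and magnetorquer): 0.99746 × 0.90814 = 0.90583
Parallel ([0.90583] and wheel drive electronics): 1 − (1 − 0.90583)(1 − 0.98177) = 0.99828
Parallel (star tracker and sun sensor): 1 − (1 − 0.98868)(1 − 0.84667) = 0.99826
Series ([0.99828], [0.99826], and gyro assembly): 0.99828 × 0.99826 × 0.95380 = 0.951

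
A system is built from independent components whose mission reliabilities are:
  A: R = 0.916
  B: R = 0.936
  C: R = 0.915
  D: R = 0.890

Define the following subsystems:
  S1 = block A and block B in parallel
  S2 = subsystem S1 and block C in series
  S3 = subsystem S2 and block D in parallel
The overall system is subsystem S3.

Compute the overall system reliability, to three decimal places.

Parallel (A and B): 1 − (1 − 0.91600)(1 − 0.93600) = 0.99462
Series ([0.99462] and C): 0.99462 × 0.91500 = 0.91008
Parallel ([0.91008] and D): 1 − (1 − 0.91008)(1 − 0.89000) = 0.990

0.990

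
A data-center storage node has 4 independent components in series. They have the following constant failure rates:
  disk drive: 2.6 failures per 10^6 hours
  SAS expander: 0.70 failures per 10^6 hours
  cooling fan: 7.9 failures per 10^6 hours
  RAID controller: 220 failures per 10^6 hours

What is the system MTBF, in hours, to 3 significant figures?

Series of exponential components: λ_sys = Σ λ_i
λ_sys = 0.0000026 + 0.00000070 + 0.0000079 + 0.00022 = 2.3120e-04 /h
MTBF = 1 / λ_sys = 4330 h

4330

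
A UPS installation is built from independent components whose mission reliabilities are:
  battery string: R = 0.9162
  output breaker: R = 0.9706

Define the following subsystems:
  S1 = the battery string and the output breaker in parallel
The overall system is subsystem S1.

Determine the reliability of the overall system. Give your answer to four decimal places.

Parallel (battery string and output breaker): 1 − (1 − 0.916200)(1 − 0.970600) = 0.9975

0.9975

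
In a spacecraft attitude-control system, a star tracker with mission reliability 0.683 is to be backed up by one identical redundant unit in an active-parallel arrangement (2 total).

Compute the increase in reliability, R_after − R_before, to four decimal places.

0.2165

R_before = 0.683
R_after = 1 − (1 − 0.683)^2 = 0.8995
ΔR = 0.8995 − 0.683 = 0.2165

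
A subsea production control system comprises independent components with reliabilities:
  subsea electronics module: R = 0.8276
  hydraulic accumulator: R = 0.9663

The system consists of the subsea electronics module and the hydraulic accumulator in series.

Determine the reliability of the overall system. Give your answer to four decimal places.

Series (subsea electronics module and hydraulic accumulator): 0.827600 × 0.966300 = 0.7997

0.7997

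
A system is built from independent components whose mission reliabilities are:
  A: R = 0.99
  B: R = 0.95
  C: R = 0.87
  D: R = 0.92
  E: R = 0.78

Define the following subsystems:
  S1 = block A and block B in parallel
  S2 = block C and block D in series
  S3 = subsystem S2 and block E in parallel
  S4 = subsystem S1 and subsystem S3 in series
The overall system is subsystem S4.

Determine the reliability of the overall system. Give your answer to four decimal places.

Parallel (A and B): 1 − (1 − 0.990000)(1 − 0.950000) = 0.999500
Series (C and D): 0.870000 × 0.920000 = 0.800400
Parallel ([0.800400] and E): 1 − (1 − 0.800400)(1 − 0.780000) = 0.956088
Series ([0.999500] and [0.956088]): 0.999500 × 0.956088 = 0.9556

0.9556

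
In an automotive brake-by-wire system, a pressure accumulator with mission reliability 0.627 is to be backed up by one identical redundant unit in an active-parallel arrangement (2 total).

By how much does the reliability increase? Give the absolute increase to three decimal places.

0.234

R_before = 0.627
R_after = 1 − (1 − 0.627)^2 = 0.861
ΔR = 0.861 − 0.627 = 0.234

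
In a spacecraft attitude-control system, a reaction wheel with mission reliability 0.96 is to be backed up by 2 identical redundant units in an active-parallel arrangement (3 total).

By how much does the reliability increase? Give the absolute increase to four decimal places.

R_before = 0.96
R_after = 1 − (1 − 0.96)^3 = 0.9999
ΔR = 0.9999 − 0.96 = 0.0399

0.0399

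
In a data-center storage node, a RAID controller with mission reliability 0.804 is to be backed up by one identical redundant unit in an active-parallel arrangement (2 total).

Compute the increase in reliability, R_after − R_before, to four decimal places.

R_before = 0.804
R_after = 1 − (1 − 0.804)^2 = 0.9616
ΔR = 0.9616 − 0.804 = 0.1576

0.1576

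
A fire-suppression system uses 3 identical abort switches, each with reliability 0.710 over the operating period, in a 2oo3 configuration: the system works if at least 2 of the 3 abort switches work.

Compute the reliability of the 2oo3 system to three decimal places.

0.796

R = Σ_{i=2}^{3} C(3,i) p^i (1−p)^{3−i} with p = 0.710
C(3,2)·0.710^2·0.290^1 = 0.43857
C(3,3)·0.710^3·0.290^0 = 0.35791
Sum = 0.796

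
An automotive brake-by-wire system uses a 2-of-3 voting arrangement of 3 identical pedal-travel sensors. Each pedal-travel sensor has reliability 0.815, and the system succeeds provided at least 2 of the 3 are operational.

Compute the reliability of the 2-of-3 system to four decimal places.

R = Σ_{i=2}^{3} C(3,i) p^i (1−p)^{3−i} with p = 0.815
C(3,2)·0.815^2·0.185^1 = 0.368645
C(3,3)·0.815^3·0.185^0 = 0.541343
Sum = 0.9100

0.9100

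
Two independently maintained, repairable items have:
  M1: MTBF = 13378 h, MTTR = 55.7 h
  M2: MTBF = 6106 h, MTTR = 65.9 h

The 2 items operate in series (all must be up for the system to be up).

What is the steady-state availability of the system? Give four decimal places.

0.9852

A(M1) = MTBF/(MTBF+MTTR) = 13378/(13378+55.7) = 0.995854
A(M2) = MTBF/(MTBF+MTTR) = 6106/(6106+65.9) = 0.989323
Series availability: 0.995854 × 0.989323 = 0.9852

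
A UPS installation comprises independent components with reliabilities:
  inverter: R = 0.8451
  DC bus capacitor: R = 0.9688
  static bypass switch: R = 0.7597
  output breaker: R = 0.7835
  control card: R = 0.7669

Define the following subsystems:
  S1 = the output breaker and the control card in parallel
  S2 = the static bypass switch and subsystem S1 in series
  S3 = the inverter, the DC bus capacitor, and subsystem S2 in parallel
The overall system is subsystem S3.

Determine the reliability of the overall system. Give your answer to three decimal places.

0.999

Parallel (output breaker and control card): 1 − (1 − 0.78350)(1 − 0.76690) = 0.94953
Series (static bypass switch and [0.94953]): 0.75970 × 0.94953 = 0.72136
Parallel (inverter, DC bus capacitor, and [0.72136]): 1 − (1 − 0.84510)(1 − 0.96880)(1 − 0.72136) = 0.999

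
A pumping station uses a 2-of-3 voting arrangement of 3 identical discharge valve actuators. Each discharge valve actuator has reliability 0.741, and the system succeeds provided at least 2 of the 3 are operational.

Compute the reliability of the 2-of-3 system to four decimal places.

0.8335

R = Σ_{i=2}^{3} C(3,i) p^i (1−p)^{3−i} with p = 0.741
C(3,2)·0.741^2·0.259^1 = 0.426636
C(3,3)·0.741^3·0.259^0 = 0.406869
Sum = 0.8335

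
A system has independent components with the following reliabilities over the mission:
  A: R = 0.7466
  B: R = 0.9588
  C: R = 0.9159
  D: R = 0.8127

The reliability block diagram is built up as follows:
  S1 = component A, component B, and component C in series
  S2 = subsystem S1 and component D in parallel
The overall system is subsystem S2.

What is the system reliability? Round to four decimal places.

Series (A, B, and C): 0.746600 × 0.958800 × 0.915900 = 0.655638
Parallel ([0.655638] and D): 1 − (1 − 0.655638)(1 − 0.812700) = 0.9355

0.9355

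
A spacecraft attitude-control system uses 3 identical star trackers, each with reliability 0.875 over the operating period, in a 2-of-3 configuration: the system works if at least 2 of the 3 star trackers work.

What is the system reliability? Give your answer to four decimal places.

R = Σ_{i=2}^{3} C(3,i) p^i (1−p)^{3−i} with p = 0.875
C(3,2)·0.875^2·0.125^1 = 0.287109
C(3,3)·0.875^3·0.125^0 = 0.669922
Sum = 0.9570

0.9570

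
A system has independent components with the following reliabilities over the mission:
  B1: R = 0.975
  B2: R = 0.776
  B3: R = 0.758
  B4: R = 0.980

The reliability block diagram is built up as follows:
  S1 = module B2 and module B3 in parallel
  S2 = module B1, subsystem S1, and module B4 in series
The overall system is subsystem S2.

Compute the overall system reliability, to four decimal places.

0.9037

Parallel (B2 and B3): 1 − (1 − 0.776000)(1 − 0.758000) = 0.945792
Series (B1, [0.945792], and B4): 0.975000 × 0.945792 × 0.980000 = 0.9037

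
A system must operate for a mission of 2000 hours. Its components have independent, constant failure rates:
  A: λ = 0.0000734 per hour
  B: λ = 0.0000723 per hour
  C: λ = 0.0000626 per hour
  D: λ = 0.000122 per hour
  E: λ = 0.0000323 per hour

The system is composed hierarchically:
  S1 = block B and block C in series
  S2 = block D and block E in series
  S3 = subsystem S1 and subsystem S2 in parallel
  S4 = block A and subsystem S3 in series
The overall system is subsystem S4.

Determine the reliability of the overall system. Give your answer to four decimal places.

0.8093

R(A) = exp(−0.0000734 × 2000) = 0.863467
R(B) = exp(−0.0000723 × 2000) = 0.865368
R(C) = exp(−0.0000626 × 2000) = 0.882320
R(D) = exp(−0.000122 × 2000) = 0.783488
R(E) = exp(−0.0000323 × 2000) = 0.937442
Series (B and C): 0.865368 × 0.882320 = 0.763531
Series (D and E): 0.783488 × 0.937442 = 0.734475
Parallel ([0.763531] and [0.734475]): 1 − (1 − 0.763531)(1 − 0.734475) = 0.937212
Series (A and [0.937212]): 0.863467 × 0.937212 = 0.8093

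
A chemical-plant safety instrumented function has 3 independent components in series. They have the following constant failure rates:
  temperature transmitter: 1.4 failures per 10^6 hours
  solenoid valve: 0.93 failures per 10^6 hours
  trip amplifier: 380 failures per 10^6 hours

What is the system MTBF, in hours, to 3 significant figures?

2620

Series of exponential components: λ_sys = Σ λ_i
λ_sys = 0.0000014 + 0.00000093 + 0.00038 = 3.8233e-04 /h
MTBF = 1 / λ_sys = 2620 h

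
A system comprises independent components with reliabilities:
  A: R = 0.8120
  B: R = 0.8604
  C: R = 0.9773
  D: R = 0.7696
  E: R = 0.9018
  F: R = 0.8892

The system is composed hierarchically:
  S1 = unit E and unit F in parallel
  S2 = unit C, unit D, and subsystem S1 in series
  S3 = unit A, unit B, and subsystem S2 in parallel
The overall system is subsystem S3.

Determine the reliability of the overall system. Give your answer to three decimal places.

0.993

Parallel (E and F): 1 − (1 − 0.90180)(1 − 0.88920) = 0.98912
Series (C, D, and [0.98912]): 0.97730 × 0.76960 × 0.98912 = 0.74395
Parallel (A, B, and [0.74395]): 1 − (1 − 0.81200)(1 − 0.86040)(1 − 0.74395) = 0.993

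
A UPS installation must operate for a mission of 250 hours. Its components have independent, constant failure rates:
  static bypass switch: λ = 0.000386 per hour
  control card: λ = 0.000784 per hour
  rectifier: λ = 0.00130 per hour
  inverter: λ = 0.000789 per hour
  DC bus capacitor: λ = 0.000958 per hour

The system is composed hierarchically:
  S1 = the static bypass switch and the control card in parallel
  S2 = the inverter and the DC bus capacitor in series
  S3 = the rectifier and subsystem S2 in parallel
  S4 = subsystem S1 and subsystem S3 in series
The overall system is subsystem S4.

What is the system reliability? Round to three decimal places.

R(static bypass switch) = exp(−0.000386 × 250) = 0.90801
R(control card) = exp(−0.000784 × 250) = 0.82201
R(rectifier) = exp(−0.00130 × 250) = 0.72253
R(inverter) = exp(−0.000789 × 250) = 0.82099
R(DC bus capacitor) = exp(−0.000958 × 250) = 0.78702
Parallel (static bypass switch and control card): 1 − (1 − 0.90801)(1 − 0.82201) = 0.98363
Series (inverter and DC bus capacitor): 0.82099 × 0.78702 = 0.64614
Parallel (rectifier and [0.64614]): 1 − (1 − 0.72253)(1 − 0.64614) = 0.90181
Series ([0.98363] and [0.90181]): 0.98363 × 0.90181 = 0.887

0.887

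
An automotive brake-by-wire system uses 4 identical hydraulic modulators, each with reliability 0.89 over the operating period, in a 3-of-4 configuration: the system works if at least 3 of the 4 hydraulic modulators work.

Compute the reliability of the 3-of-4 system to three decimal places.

0.938

R = Σ_{i=3}^{4} C(4,i) p^i (1−p)^{4−i} with p = 0.89
C(4,3)·0.89^3·0.11^1 = 0.31019
C(4,4)·0.89^4·0.11^0 = 0.62742
Sum = 0.938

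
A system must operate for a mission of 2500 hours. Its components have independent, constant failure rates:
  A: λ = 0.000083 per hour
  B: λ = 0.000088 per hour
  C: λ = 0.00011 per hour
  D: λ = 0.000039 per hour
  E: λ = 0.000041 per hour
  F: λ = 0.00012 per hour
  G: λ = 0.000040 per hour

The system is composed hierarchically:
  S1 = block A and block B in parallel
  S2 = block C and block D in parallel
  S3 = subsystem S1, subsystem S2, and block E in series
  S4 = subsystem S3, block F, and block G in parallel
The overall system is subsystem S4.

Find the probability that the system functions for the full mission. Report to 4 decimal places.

R(A) = exp(−0.000083 × 2500) = 0.812613
R(B) = exp(−0.000088 × 2500) = 0.802519
R(C) = exp(−0.00011 × 2500) = 0.759572
R(D) = exp(−0.000039 × 2500) = 0.907102
R(E) = exp(−0.000041 × 2500) = 0.902578
R(F) = exp(−0.00012 × 2500) = 0.740818
R(G) = exp(−0.000040 × 2500) = 0.904837
Parallel (A and B): 1 − (1 − 0.812613)(1 − 0.802519) = 0.962995
Parallel (C and D): 1 − (1 − 0.759572)(1 − 0.907102) = 0.977665
Series ([0.962995], [0.977665], and E): 0.962995 × 0.977665 × 0.902578 = 0.849765
Parallel ([0.849765], F, and G): 1 − (1 − 0.849765)(1 − 0.740818)(1 − 0.904837) = 0.9963

0.9963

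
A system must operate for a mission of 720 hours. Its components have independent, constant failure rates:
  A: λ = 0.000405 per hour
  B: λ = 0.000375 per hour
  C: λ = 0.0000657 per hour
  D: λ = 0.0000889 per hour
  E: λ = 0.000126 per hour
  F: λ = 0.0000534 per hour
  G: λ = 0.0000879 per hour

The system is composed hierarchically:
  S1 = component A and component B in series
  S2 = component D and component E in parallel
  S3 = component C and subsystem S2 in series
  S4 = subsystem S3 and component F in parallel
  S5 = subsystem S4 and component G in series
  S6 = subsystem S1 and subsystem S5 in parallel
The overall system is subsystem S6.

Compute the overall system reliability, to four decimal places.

R(A) = exp(−0.000405 × 720) = 0.747067
R(B) = exp(−0.000375 × 720) = 0.763379
R(C) = exp(−0.0000657 × 720) = 0.953797
R(D) = exp(−0.0000889 × 720) = 0.937997
R(E) = exp(−0.000126 × 720) = 0.913273
R(F) = exp(−0.0000534 × 720) = 0.962282
R(G) = exp(−0.0000879 × 720) = 0.938673
Series (A and B): 0.747067 × 0.763379 = 0.570295
Parallel (D and E): 1 − (1 − 0.937997)(1 − 0.913273) = 0.994623
Series (C and [0.994623]): 0.953797 × 0.994623 = 0.948668
Parallel ([0.948668] and F): 1 − (1 − 0.948668)(1 − 0.962282) = 0.998064
Series ([0.998064] and G): 0.998064 × 0.938673 = 0.936856
Parallel ([0.570295] and [0.936856]): 1 − (1 − 0.570295)(1 − 0.936856) = 0.9729

0.9729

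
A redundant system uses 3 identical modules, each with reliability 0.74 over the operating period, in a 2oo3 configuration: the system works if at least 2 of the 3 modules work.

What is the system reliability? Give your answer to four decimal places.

0.8324

R = Σ_{i=2}^{3} C(3,i) p^i (1−p)^{3−i} with p = 0.74
C(3,2)·0.74^2·0.26^1 = 0.427128
C(3,3)·0.74^3·0.26^0 = 0.405224
Sum = 0.8324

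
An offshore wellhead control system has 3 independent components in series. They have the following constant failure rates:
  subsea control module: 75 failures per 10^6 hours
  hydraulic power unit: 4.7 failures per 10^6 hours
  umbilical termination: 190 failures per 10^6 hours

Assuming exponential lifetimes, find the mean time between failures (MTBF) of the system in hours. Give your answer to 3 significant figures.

3710

Series of exponential components: λ_sys = Σ λ_i
λ_sys = 0.000075 + 0.0000047 + 0.00019 = 2.6970e-04 /h
MTBF = 1 / λ_sys = 3710 h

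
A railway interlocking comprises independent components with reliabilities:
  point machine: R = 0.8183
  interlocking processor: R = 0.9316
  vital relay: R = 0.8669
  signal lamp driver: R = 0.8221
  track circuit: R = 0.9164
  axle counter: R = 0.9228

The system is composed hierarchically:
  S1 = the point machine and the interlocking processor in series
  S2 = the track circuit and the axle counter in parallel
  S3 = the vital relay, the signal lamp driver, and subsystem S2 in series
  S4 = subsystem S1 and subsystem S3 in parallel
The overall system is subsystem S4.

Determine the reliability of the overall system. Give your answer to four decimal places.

Series (point machine and interlocking processor): 0.818300 × 0.931600 = 0.762328
Parallel (track circuit and axle counter): 1 − (1 − 0.916400)(1 − 0.922800) = 0.993546
Series (vital relay, signal lamp driver, and [0.993546]): 0.866900 × 0.822100 × 0.993546 = 0.708079
Parallel ([0.762328] and [0.708079]): 1 − (1 − 0.762328)(1 − 0.708079) = 0.9306

0.9306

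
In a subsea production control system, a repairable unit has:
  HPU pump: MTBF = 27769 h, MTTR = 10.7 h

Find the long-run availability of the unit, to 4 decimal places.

0.9996

A(HPU pump) = MTBF/(MTBF+MTTR) = 27769/(27769+10.7) = 0.9996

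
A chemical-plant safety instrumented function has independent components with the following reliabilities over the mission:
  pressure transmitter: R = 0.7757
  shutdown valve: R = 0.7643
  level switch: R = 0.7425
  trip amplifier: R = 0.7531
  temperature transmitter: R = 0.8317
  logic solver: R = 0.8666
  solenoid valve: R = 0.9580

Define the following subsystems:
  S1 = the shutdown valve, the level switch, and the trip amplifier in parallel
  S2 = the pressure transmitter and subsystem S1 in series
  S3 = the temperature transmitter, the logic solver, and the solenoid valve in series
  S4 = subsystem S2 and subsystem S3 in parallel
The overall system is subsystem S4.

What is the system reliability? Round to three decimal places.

Parallel (shutdown valve, level switch, and trip amplifier): 1 − (1 − 0.76430)(1 − 0.74250)(1 − 0.75310) = 0.98501
Series (pressure transmitter and [0.98501]): 0.77570 × 0.98501 = 0.76407
Series (temperature transmitter, logic solver, and solenoid valve): 0.83170 × 0.86660 × 0.95800 = 0.69048
Parallel ([0.76407] and [0.69048]): 1 − (1 − 0.76407)(1 − 0.69048) = 0.927

0.927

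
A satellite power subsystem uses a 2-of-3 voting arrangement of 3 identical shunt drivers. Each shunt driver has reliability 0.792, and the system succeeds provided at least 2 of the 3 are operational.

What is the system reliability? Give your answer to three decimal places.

R = Σ_{i=2}^{3} C(3,i) p^i (1−p)^{3−i} with p = 0.792
C(3,2)·0.792^2·0.208^1 = 0.39141
C(3,3)·0.792^3·0.208^0 = 0.49679
Sum = 0.888

0.888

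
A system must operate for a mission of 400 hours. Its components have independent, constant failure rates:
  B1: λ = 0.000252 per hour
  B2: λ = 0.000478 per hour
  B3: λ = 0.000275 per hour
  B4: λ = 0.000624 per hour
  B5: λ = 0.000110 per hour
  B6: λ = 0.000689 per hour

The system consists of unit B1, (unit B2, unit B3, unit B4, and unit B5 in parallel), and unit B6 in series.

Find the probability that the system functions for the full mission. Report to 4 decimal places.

R(B1) = exp(−0.000252 × 400) = 0.904114
R(B2) = exp(−0.000478 × 400) = 0.825967
R(B3) = exp(−0.000275 × 400) = 0.895834
R(B4) = exp(−0.000624 × 400) = 0.779112
R(B5) = exp(−0.000110 × 400) = 0.956954
R(B6) = exp(−0.000689 × 400) = 0.759117
Parallel (B2, B3, B4, and B5): 1 − (1 − 0.825967)(1 − 0.895834)(1 − 0.779112)(1 − 0.956954) = 0.999828
Series (B1, [0.999828], and B6): 0.904114 × 0.999828 × 0.759117 = 0.6862

0.6862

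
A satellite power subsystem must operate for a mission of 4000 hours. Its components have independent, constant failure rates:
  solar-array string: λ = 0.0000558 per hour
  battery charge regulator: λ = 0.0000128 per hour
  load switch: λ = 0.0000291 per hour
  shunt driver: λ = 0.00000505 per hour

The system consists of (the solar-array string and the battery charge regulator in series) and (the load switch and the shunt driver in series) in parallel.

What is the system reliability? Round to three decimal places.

R(solar-array string) = exp(−0.0000558 × 4000) = 0.79995
R(battery charge regulator) = exp(−0.0000128 × 4000) = 0.95009
R(load switch) = exp(−0.0000291 × 4000) = 0.89012
R(shunt driver) = exp(−0.00000505 × 4000) = 0.98000
Series (solar-array string and battery charge regulator): 0.79995 × 0.95009 = 0.76002
Series (load switch and shunt driver): 0.89012 × 0.98000 = 0.87232
Parallel ([0.76002] and [0.87232]): 1 − (1 − 0.76002)(1 − 0.87232) = 0.969

0.969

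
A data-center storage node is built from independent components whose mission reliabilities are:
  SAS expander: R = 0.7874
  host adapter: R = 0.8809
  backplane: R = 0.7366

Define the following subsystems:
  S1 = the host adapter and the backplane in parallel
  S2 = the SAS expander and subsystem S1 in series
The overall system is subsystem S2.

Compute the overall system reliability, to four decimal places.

0.7627

Parallel (host adapter and backplane): 1 − (1 − 0.880900)(1 − 0.736600) = 0.968629
Series (SAS expander and [0.968629]): 0.787400 × 0.968629 = 0.7627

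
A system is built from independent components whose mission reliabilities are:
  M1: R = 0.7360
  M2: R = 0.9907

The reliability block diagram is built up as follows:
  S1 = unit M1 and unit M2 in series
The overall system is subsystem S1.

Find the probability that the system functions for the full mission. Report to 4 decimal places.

Series (M1 and M2): 0.736000 × 0.990700 = 0.7292

0.7292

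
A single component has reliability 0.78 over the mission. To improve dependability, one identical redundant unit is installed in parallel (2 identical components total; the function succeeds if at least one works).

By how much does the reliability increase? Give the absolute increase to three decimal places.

R_before = 0.78
R_after = 1 − (1 − 0.78)^2 = 0.952
ΔR = 0.952 − 0.78 = 0.172

0.172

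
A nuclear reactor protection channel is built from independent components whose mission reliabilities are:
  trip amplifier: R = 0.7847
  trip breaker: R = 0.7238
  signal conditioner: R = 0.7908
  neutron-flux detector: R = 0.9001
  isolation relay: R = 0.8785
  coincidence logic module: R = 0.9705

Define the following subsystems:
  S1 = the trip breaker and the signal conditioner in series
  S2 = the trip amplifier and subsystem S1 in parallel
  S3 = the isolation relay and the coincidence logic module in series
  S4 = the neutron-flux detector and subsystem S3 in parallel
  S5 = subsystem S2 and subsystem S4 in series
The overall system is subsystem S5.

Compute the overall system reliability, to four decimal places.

0.8946

Series (trip breaker and signal conditioner): 0.723800 × 0.790800 = 0.572381
Parallel (trip amplifier and [0.572381]): 1 − (1 − 0.784700)(1 − 0.572381) = 0.907934
Series (isolation relay and coincidence logic module): 0.878500 × 0.970500 = 0.852584
Parallel (neutron-flux detector and [0.852584]): 1 − (1 − 0.900100)(1 − 0.852584) = 0.985273
Series ([0.907934] and [0.985273]): 0.907934 × 0.985273 = 0.8946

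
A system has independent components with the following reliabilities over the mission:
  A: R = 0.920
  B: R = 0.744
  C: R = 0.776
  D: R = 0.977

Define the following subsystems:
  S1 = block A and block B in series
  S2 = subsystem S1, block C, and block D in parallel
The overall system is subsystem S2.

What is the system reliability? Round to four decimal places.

0.9984

Series (A and B): 0.920000 × 0.744000 = 0.684480
Parallel ([0.684480], C, and D): 1 − (1 − 0.684480)(1 − 0.776000)(1 − 0.977000) = 0.9984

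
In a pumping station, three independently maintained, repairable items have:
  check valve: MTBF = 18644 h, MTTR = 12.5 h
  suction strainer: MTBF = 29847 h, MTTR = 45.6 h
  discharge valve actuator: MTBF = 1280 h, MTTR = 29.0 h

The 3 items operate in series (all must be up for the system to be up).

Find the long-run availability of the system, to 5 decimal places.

0.97570

A(check valve) = MTBF/(MTBF+MTTR) = 18644/(18644+12.5) = 0.999330
A(suction strainer) = MTBF/(MTBF+MTTR) = 29847/(29847+45.6) = 0.998475
A(discharge valve actuator) = MTBF/(MTBF+MTTR) = 1280/(1280+29.0) = 0.977846
Series availability: 0.999330 × 0.998475 × 0.977846 = 0.97570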